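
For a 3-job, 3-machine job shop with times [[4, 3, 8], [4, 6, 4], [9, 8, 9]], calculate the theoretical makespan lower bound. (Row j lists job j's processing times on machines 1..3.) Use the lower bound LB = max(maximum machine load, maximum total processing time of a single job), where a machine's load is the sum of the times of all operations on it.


Machine loads:
  Machine 1: 4 + 4 + 9 = 17
  Machine 2: 3 + 6 + 8 = 17
  Machine 3: 8 + 4 + 9 = 21
Max machine load = 21
Job totals:
  Job 1: 15
  Job 2: 14
  Job 3: 26
Max job total = 26
Lower bound = max(21, 26) = 26

26


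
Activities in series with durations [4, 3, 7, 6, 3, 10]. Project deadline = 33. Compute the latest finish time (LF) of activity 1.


LF(activity 1) = deadline - sum of successor durations
Successors: activities 2 through 6 with durations [3, 7, 6, 3, 10]
Sum of successor durations = 29
LF = 33 - 29 = 4

4


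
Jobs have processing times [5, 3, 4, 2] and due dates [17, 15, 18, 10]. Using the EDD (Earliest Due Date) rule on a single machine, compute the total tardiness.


Sort by due date (EDD order): [(2, 10), (3, 15), (5, 17), (4, 18)]
Compute completion times and tardiness:
  Job 1: p=2, d=10, C=2, tardiness=max(0,2-10)=0
  Job 2: p=3, d=15, C=5, tardiness=max(0,5-15)=0
  Job 3: p=5, d=17, C=10, tardiness=max(0,10-17)=0
  Job 4: p=4, d=18, C=14, tardiness=max(0,14-18)=0
Total tardiness = 0

0


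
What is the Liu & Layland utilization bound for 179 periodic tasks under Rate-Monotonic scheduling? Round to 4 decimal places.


Compute 2^(1/179) = 1.0038798378
Subtract 1: 1.0038798378 - 1 = 0.0038798378
Multiply by n: 179 * 0.0038798378 = 0.6944909662
Round to 4 dp: 0.6945

0.6945


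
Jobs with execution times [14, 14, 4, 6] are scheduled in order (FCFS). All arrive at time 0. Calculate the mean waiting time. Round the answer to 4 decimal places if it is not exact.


FCFS order (as given): [14, 14, 4, 6]
Waiting times:
  Job 1: wait = 0
  Job 2: wait = 14
  Job 3: wait = 28
  Job 4: wait = 32
Sum of waiting times = 74
Average waiting time = 74/4 = 18.5

18.5


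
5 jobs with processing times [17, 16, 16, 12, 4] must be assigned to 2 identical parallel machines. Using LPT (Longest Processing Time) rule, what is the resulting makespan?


Sort jobs in decreasing order (LPT): [17, 16, 16, 12, 4]
Assign each job to the least loaded machine:
  Machine 1: jobs [17, 12, 4], load = 33
  Machine 2: jobs [16, 16], load = 32
Makespan = max load = 33

33


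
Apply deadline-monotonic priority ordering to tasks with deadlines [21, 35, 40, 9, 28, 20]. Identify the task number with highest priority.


Sort tasks by relative deadline (ascending):
  Task 4: deadline = 9
  Task 6: deadline = 20
  Task 1: deadline = 21
  Task 5: deadline = 28
  Task 2: deadline = 35
  Task 3: deadline = 40
Priority order (highest first): [4, 6, 1, 5, 2, 3]
Highest priority task = 4

4


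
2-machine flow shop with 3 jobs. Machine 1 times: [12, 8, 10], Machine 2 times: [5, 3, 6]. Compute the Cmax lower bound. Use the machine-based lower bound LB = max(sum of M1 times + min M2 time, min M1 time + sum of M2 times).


LB1 = sum(M1 times) + min(M2 times) = 30 + 3 = 33
LB2 = min(M1 times) + sum(M2 times) = 8 + 14 = 22
Lower bound = max(LB1, LB2) = max(33, 22) = 33

33


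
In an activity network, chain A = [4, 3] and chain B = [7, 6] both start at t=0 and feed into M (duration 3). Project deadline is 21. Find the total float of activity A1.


Forward pass: ES(A1) = sum of predecessors on chain A = 0
EF = ES + duration = 0 + 4 = 4
Backward pass: LF(M) = deadline = 21; LS(M) = 21 - 3 = 18
LF(A1) = LS(M) - sum(successors on chain A) = 18 - 3 = 15
LS = LF - duration = 15 - 4 = 11
Total float = LS - ES = 11 - 0 = 11

11


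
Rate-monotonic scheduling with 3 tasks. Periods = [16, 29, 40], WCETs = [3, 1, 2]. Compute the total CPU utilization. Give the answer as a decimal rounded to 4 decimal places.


Compute individual utilizations (exact fractions):
  Task 1: C/T = 3/16 (approx. 0.1875)
  Task 2: C/T = 1/29 (approx. 0.0345)
  Task 3: C/T = 2/40 = 1/20 (approx. 0.05)
Total utilization U = 3/16 + 1/29 + 1/20 = 631/2320
Rounded to 4 decimal places: U = 0.2720
RM (Liu & Layland) bound for 3 tasks = 0.779763; compare with U = 631/2320 (approx. 0.271983)
U <= bound, so schedulable by RM sufficient condition.

0.2720


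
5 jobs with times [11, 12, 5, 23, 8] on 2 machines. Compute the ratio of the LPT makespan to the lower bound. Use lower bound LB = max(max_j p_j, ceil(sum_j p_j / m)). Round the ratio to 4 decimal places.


LPT order: [23, 12, 11, 8, 5]
Machine loads after assignment: [31, 28]
LPT makespan = 31
Lower bound = max(max_job, ceil(total/2)) = max(23, 30) = 30
Ratio = 31 / 30 = 1.0333

1.0333


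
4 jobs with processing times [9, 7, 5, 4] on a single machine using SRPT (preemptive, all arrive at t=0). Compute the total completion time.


Since all jobs arrive at t=0, SRPT equals SPT ordering.
SPT order: [4, 5, 7, 9]
Completion times:
  Job 1: p=4, C=4
  Job 2: p=5, C=9
  Job 3: p=7, C=16
  Job 4: p=9, C=25
Total completion time = 4 + 9 + 16 + 25 = 54

54


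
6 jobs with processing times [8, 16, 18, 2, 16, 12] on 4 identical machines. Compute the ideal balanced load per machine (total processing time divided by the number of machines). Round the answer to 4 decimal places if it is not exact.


Total processing time = 8 + 16 + 18 + 2 + 16 + 12 = 72
Number of machines = 4
Ideal balanced load = 72 / 4 = 18.0

18.0


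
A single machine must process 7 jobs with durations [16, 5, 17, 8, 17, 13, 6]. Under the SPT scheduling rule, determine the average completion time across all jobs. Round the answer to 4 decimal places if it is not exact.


Sort jobs by processing time (SPT order): [5, 6, 8, 13, 16, 17, 17]
Compute completion times sequentially:
  Job 1: processing = 5, completes at 5
  Job 2: processing = 6, completes at 11
  Job 3: processing = 8, completes at 19
  Job 4: processing = 13, completes at 32
  Job 5: processing = 16, completes at 48
  Job 6: processing = 17, completes at 65
  Job 7: processing = 17, completes at 82
Sum of completion times = 262
Average completion time = 262/7 = 37.4286

37.4286


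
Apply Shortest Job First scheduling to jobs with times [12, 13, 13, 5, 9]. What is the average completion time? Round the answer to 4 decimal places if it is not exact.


SJF order (ascending): [5, 9, 12, 13, 13]
Completion times:
  Job 1: burst=5, C=5
  Job 2: burst=9, C=14
  Job 3: burst=12, C=26
  Job 4: burst=13, C=39
  Job 5: burst=13, C=52
Average completion = 136/5 = 27.2

27.2


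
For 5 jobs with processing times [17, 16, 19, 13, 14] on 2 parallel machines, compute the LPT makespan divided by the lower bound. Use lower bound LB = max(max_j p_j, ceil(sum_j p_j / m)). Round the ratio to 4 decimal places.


LPT order: [19, 17, 16, 14, 13]
Machine loads after assignment: [46, 33]
LPT makespan = 46
Lower bound = max(max_job, ceil(total/2)) = max(19, 40) = 40
Ratio = 46 / 40 = 1.15

1.15


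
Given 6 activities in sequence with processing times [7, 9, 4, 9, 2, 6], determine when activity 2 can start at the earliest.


Activity 2 starts after activities 1 through 1 complete.
Predecessor durations: [7]
ES = 7 = 7

7


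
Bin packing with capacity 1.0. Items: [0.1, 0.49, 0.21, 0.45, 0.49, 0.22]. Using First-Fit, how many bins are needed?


Place items sequentially using First-Fit:
  Item 0.1 -> new Bin 1
  Item 0.49 -> Bin 1 (now 0.59)
  Item 0.21 -> Bin 1 (now 0.8)
  Item 0.45 -> new Bin 2
  Item 0.49 -> Bin 2 (now 0.94)
  Item 0.22 -> new Bin 3
Total bins used = 3

3


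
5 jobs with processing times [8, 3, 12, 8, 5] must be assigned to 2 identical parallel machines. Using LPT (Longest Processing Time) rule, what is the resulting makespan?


Sort jobs in decreasing order (LPT): [12, 8, 8, 5, 3]
Assign each job to the least loaded machine:
  Machine 1: jobs [12, 5], load = 17
  Machine 2: jobs [8, 8, 3], load = 19
Makespan = max load = 19

19


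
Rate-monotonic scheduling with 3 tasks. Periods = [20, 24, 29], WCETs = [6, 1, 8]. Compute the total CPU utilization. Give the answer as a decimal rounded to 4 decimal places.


Compute individual utilizations (exact fractions):
  Task 1: C/T = 6/20 = 3/10 (approx. 0.3)
  Task 2: C/T = 1/24 (approx. 0.0417)
  Task 3: C/T = 8/29 (approx. 0.2759)
Total utilization U = 3/10 + 1/24 + 8/29 = 2149/3480
Rounded to 4 decimal places: U = 0.6175
RM (Liu & Layland) bound for 3 tasks = 0.779763; compare with U = 2149/3480 (approx. 0.617529)
U <= bound, so schedulable by RM sufficient condition.

0.6175


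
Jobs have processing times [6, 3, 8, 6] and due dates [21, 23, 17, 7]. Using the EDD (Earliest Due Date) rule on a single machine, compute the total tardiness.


Sort by due date (EDD order): [(6, 7), (8, 17), (6, 21), (3, 23)]
Compute completion times and tardiness:
  Job 1: p=6, d=7, C=6, tardiness=max(0,6-7)=0
  Job 2: p=8, d=17, C=14, tardiness=max(0,14-17)=0
  Job 3: p=6, d=21, C=20, tardiness=max(0,20-21)=0
  Job 4: p=3, d=23, C=23, tardiness=max(0,23-23)=0
Total tardiness = 0

0


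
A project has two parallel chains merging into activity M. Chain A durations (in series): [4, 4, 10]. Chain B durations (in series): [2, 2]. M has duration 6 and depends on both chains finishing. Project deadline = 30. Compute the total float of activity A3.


Forward pass: ES(A3) = sum of predecessors on chain A = 8
EF = ES + duration = 8 + 10 = 18
Backward pass: LF(M) = deadline = 30; LS(M) = 30 - 6 = 24
LF(A3) = LS(M) - sum(successors on chain A) = 24 - 0 = 24
LS = LF - duration = 24 - 10 = 14
Total float = LS - ES = 14 - 8 = 6

6


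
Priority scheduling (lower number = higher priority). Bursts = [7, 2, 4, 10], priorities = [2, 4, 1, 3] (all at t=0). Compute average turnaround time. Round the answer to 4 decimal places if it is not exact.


Sort by priority (ascending = highest first):
Order: [(1, 4), (2, 7), (3, 10), (4, 2)]
Completion times:
  Priority 1, burst=4, C=4
  Priority 2, burst=7, C=11
  Priority 3, burst=10, C=21
  Priority 4, burst=2, C=23
Average turnaround = 59/4 = 14.75

14.75


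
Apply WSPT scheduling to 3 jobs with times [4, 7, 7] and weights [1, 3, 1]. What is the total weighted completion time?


Compute p/w ratios and sort ascending (WSPT): [(7, 3), (4, 1), (7, 1)]
Compute weighted completion times:
  Job (p=7,w=3): C=7, w*C=3*7=21
  Job (p=4,w=1): C=11, w*C=1*11=11
  Job (p=7,w=1): C=18, w*C=1*18=18
Total weighted completion time = 50

50


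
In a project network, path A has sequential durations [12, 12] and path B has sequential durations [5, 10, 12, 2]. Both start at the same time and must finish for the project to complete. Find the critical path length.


Path A total = 12 + 12 = 24
Path B total = 5 + 10 + 12 + 2 = 29
Critical path = longest path = max(24, 29) = 29

29


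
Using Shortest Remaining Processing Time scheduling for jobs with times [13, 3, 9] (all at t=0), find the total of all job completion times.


Since all jobs arrive at t=0, SRPT equals SPT ordering.
SPT order: [3, 9, 13]
Completion times:
  Job 1: p=3, C=3
  Job 2: p=9, C=12
  Job 3: p=13, C=25
Total completion time = 3 + 12 + 25 = 40

40


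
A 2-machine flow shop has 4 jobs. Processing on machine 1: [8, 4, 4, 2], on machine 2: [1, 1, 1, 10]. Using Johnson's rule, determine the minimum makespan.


Apply Johnson's rule:
  Group 1 (a <= b): [(4, 2, 10)]
  Group 2 (a > b): [(1, 8, 1), (2, 4, 1), (3, 4, 1)]
Optimal job order: [4, 1, 2, 3]
Schedule:
  Job 4: M1 done at 2, M2 done at 12
  Job 1: M1 done at 10, M2 done at 13
  Job 2: M1 done at 14, M2 done at 15
  Job 3: M1 done at 18, M2 done at 19
Makespan = 19

19


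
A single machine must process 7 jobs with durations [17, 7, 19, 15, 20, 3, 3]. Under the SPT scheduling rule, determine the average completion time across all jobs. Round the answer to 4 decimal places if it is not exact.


Sort jobs by processing time (SPT order): [3, 3, 7, 15, 17, 19, 20]
Compute completion times sequentially:
  Job 1: processing = 3, completes at 3
  Job 2: processing = 3, completes at 6
  Job 3: processing = 7, completes at 13
  Job 4: processing = 15, completes at 28
  Job 5: processing = 17, completes at 45
  Job 6: processing = 19, completes at 64
  Job 7: processing = 20, completes at 84
Sum of completion times = 243
Average completion time = 243/7 = 34.7143

34.7143


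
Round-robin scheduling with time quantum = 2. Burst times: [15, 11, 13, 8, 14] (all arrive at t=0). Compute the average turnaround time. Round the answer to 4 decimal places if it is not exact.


Time quantum = 2
Execution trace:
  J1 runs 2 units, time = 2
  J2 runs 2 units, time = 4
  J3 runs 2 units, time = 6
  J4 runs 2 units, time = 8
  J5 runs 2 units, time = 10
  J1 runs 2 units, time = 12
  J2 runs 2 units, time = 14
  J3 runs 2 units, time = 16
  J4 runs 2 units, time = 18
  J5 runs 2 units, time = 20
  J1 runs 2 units, time = 22
  J2 runs 2 units, time = 24
  J3 runs 2 units, time = 26
  J4 runs 2 units, time = 28
  J5 runs 2 units, time = 30
  J1 runs 2 units, time = 32
  J2 runs 2 units, time = 34
  J3 runs 2 units, time = 36
  J4 runs 2 units, time = 38
  J5 runs 2 units, time = 40
  J1 runs 2 units, time = 42
  J2 runs 2 units, time = 44
  J3 runs 2 units, time = 46
  J5 runs 2 units, time = 48
  J1 runs 2 units, time = 50
  J2 runs 1 units, time = 51
  J3 runs 2 units, time = 53
  J5 runs 2 units, time = 55
  J1 runs 2 units, time = 57
  J3 runs 1 units, time = 58
  J5 runs 2 units, time = 60
  J1 runs 1 units, time = 61
Finish times: [61, 51, 58, 38, 60]
Average turnaround = 268/5 = 53.6

53.6


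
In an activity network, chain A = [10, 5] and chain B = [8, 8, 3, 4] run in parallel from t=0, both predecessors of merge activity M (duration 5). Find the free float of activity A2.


ES(A2) = sum of predecessors on chain A = 10
EF(A2) = ES + duration = 10 + 5 = 15
Successor of A2 is M. ES(M) = max(sum(A), sum(B)) = max(15, 23) = 23
Free float = ES(successor) - EF(current) = 23 - 15 = 8

8


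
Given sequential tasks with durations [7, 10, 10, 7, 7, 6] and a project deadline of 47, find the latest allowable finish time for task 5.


LF(activity 5) = deadline - sum of successor durations
Successors: activities 6 through 6 with durations [6]
Sum of successor durations = 6
LF = 47 - 6 = 41

41


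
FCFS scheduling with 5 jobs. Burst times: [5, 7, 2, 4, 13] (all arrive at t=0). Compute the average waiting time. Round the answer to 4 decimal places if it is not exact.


FCFS order (as given): [5, 7, 2, 4, 13]
Waiting times:
  Job 1: wait = 0
  Job 2: wait = 5
  Job 3: wait = 12
  Job 4: wait = 14
  Job 5: wait = 18
Sum of waiting times = 49
Average waiting time = 49/5 = 9.8

9.8


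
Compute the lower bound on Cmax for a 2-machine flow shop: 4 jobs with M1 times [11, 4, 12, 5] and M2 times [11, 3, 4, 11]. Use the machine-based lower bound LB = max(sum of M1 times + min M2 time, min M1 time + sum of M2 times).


LB1 = sum(M1 times) + min(M2 times) = 32 + 3 = 35
LB2 = min(M1 times) + sum(M2 times) = 4 + 29 = 33
Lower bound = max(LB1, LB2) = max(35, 33) = 35

35


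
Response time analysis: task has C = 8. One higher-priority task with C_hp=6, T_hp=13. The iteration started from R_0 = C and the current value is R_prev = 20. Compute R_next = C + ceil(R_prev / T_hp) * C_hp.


R_next = C + ceil(R_prev / T_hp) * C_hp
ceil(20 / 13) = ceil(1.5385) = 2
Interference = 2 * 6 = 12
R_next = 8 + 12 = 20
R_next = R_prev, so the iteration has converged (response time = 20).

20


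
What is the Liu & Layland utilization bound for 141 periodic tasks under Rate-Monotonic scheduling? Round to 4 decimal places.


Compute 2^(1/141) = 1.0049280405
Subtract 1: 1.0049280405 - 1 = 0.0049280405
Multiply by n: 141 * 0.0049280405 = 0.6948537105
Round to 4 dp: 0.6949

0.6949


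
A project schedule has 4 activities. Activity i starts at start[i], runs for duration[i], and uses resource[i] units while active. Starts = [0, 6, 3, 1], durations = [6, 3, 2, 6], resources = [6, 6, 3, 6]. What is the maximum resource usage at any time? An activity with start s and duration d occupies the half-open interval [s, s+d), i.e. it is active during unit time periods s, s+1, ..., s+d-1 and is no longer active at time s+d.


Each activity i is active on [start_i, start_i + duration_i).
Compute total resource usage per time slot:
  t=0: active resources = [6], total = 6
  t=1: active resources = [6, 6], total = 12
  t=2: active resources = [6, 6], total = 12
  t=3: active resources = [6, 3, 6], total = 15
  t=4: active resources = [6, 3, 6], total = 15
  t=5: active resources = [6, 6], total = 12
  t=6: active resources = [6, 6], total = 12
  t=7: active resources = [6], total = 6
  t=8: active resources = [6], total = 6
Peak resource demand = 15

15


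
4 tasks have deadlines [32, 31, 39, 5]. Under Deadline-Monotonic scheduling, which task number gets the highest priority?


Sort tasks by relative deadline (ascending):
  Task 4: deadline = 5
  Task 2: deadline = 31
  Task 1: deadline = 32
  Task 3: deadline = 39
Priority order (highest first): [4, 2, 1, 3]
Highest priority task = 4

4


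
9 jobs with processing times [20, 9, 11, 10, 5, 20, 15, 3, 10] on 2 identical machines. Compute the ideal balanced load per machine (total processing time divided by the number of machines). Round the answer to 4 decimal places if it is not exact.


Total processing time = 20 + 9 + 11 + 10 + 5 + 20 + 15 + 3 + 10 = 103
Number of machines = 2
Ideal balanced load = 103 / 2 = 51.5

51.5


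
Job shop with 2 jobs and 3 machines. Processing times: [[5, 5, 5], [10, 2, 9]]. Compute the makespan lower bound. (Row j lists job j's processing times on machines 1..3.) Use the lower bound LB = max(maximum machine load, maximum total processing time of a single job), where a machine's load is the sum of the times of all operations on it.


Machine loads:
  Machine 1: 5 + 10 = 15
  Machine 2: 5 + 2 = 7
  Machine 3: 5 + 9 = 14
Max machine load = 15
Job totals:
  Job 1: 15
  Job 2: 21
Max job total = 21
Lower bound = max(15, 21) = 21

21


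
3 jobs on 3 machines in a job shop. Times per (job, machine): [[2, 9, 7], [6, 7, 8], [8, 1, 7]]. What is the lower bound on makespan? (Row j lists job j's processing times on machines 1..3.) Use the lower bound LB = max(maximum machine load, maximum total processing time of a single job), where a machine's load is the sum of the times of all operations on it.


Machine loads:
  Machine 1: 2 + 6 + 8 = 16
  Machine 2: 9 + 7 + 1 = 17
  Machine 3: 7 + 8 + 7 = 22
Max machine load = 22
Job totals:
  Job 1: 18
  Job 2: 21
  Job 3: 16
Max job total = 21
Lower bound = max(22, 21) = 22

22


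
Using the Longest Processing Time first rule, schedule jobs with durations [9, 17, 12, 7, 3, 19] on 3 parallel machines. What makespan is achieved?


Sort jobs in decreasing order (LPT): [19, 17, 12, 9, 7, 3]
Assign each job to the least loaded machine:
  Machine 1: jobs [19, 3], load = 22
  Machine 2: jobs [17, 7], load = 24
  Machine 3: jobs [12, 9], load = 21
Makespan = max load = 24

24


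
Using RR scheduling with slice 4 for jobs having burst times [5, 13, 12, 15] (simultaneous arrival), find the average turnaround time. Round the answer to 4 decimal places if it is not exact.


Time quantum = 4
Execution trace:
  J1 runs 4 units, time = 4
  J2 runs 4 units, time = 8
  J3 runs 4 units, time = 12
  J4 runs 4 units, time = 16
  J1 runs 1 units, time = 17
  J2 runs 4 units, time = 21
  J3 runs 4 units, time = 25
  J4 runs 4 units, time = 29
  J2 runs 4 units, time = 33
  J3 runs 4 units, time = 37
  J4 runs 4 units, time = 41
  J2 runs 1 units, time = 42
  J4 runs 3 units, time = 45
Finish times: [17, 42, 37, 45]
Average turnaround = 141/4 = 35.25

35.25


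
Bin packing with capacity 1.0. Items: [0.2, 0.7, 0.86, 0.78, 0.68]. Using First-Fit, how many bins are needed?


Place items sequentially using First-Fit:
  Item 0.2 -> new Bin 1
  Item 0.7 -> Bin 1 (now 0.9)
  Item 0.86 -> new Bin 2
  Item 0.78 -> new Bin 3
  Item 0.68 -> new Bin 4
Total bins used = 4

4


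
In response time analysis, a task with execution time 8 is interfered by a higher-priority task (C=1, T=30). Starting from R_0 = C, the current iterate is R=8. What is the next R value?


R_next = C + ceil(R_prev / T_hp) * C_hp
ceil(8 / 30) = ceil(0.2667) = 1
Interference = 1 * 1 = 1
R_next = 8 + 1 = 9

9


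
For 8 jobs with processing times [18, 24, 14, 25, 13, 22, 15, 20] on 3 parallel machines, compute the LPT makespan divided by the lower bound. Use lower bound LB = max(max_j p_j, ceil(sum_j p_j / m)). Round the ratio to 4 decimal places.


LPT order: [25, 24, 22, 20, 18, 15, 14, 13]
Machine loads after assignment: [54, 55, 42]
LPT makespan = 55
Lower bound = max(max_job, ceil(total/3)) = max(25, 51) = 51
Ratio = 55 / 51 = 1.0784

1.0784


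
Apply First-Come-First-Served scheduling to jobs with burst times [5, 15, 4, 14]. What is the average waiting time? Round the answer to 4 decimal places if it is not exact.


FCFS order (as given): [5, 15, 4, 14]
Waiting times:
  Job 1: wait = 0
  Job 2: wait = 5
  Job 3: wait = 20
  Job 4: wait = 24
Sum of waiting times = 49
Average waiting time = 49/4 = 12.25

12.25


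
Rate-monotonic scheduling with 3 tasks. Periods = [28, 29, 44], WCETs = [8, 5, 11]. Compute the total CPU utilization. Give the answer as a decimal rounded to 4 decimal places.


Compute individual utilizations (exact fractions):
  Task 1: C/T = 8/28 = 2/7 (approx. 0.2857)
  Task 2: C/T = 5/29 (approx. 0.1724)
  Task 3: C/T = 11/44 = 1/4 (approx. 0.25)
Total utilization U = 2/7 + 5/29 + 1/4 = 575/812
Rounded to 4 decimal places: U = 0.7081
RM (Liu & Layland) bound for 3 tasks = 0.779763; compare with U = 575/812 (approx. 0.708128)
U <= bound, so schedulable by RM sufficient condition.

0.7081


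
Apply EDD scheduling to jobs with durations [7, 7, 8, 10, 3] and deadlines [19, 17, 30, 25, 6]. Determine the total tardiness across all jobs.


Sort by due date (EDD order): [(3, 6), (7, 17), (7, 19), (10, 25), (8, 30)]
Compute completion times and tardiness:
  Job 1: p=3, d=6, C=3, tardiness=max(0,3-6)=0
  Job 2: p=7, d=17, C=10, tardiness=max(0,10-17)=0
  Job 3: p=7, d=19, C=17, tardiness=max(0,17-19)=0
  Job 4: p=10, d=25, C=27, tardiness=max(0,27-25)=2
  Job 5: p=8, d=30, C=35, tardiness=max(0,35-30)=5
Total tardiness = 7

7


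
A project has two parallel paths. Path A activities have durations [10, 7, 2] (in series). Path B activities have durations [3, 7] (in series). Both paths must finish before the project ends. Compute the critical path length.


Path A total = 10 + 7 + 2 = 19
Path B total = 3 + 7 = 10
Critical path = longest path = max(19, 10) = 19

19


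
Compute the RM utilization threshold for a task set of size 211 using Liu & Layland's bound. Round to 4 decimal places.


Compute 2^(1/211) = 1.0032904594
Subtract 1: 1.0032904594 - 1 = 0.0032904594
Multiply by n: 211 * 0.0032904594 = 0.6942869334
Round to 4 dp: 0.6943

0.6943


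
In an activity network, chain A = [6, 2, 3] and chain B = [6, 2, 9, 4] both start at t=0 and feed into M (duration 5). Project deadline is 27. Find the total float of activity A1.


Forward pass: ES(A1) = sum of predecessors on chain A = 0
EF = ES + duration = 0 + 6 = 6
Backward pass: LF(M) = deadline = 27; LS(M) = 27 - 5 = 22
LF(A1) = LS(M) - sum(successors on chain A) = 22 - 5 = 17
LS = LF - duration = 17 - 6 = 11
Total float = LS - ES = 11 - 0 = 11

11


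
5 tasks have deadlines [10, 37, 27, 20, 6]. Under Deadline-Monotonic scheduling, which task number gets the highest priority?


Sort tasks by relative deadline (ascending):
  Task 5: deadline = 6
  Task 1: deadline = 10
  Task 4: deadline = 20
  Task 3: deadline = 27
  Task 2: deadline = 37
Priority order (highest first): [5, 1, 4, 3, 2]
Highest priority task = 5

5


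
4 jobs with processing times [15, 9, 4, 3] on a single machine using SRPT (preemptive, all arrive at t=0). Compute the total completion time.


Since all jobs arrive at t=0, SRPT equals SPT ordering.
SPT order: [3, 4, 9, 15]
Completion times:
  Job 1: p=3, C=3
  Job 2: p=4, C=7
  Job 3: p=9, C=16
  Job 4: p=15, C=31
Total completion time = 3 + 7 + 16 + 31 = 57

57


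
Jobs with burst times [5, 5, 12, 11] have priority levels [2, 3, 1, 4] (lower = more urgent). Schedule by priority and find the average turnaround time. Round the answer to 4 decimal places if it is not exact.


Sort by priority (ascending = highest first):
Order: [(1, 12), (2, 5), (3, 5), (4, 11)]
Completion times:
  Priority 1, burst=12, C=12
  Priority 2, burst=5, C=17
  Priority 3, burst=5, C=22
  Priority 4, burst=11, C=33
Average turnaround = 84/4 = 21.0

21.0


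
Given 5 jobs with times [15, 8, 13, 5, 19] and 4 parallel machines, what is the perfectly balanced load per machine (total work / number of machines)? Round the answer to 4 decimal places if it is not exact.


Total processing time = 15 + 8 + 13 + 5 + 19 = 60
Number of machines = 4
Ideal balanced load = 60 / 4 = 15.0

15.0


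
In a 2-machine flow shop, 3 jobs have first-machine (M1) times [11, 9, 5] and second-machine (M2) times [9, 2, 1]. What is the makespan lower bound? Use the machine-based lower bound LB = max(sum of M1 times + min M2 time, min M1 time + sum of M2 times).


LB1 = sum(M1 times) + min(M2 times) = 25 + 1 = 26
LB2 = min(M1 times) + sum(M2 times) = 5 + 12 = 17
Lower bound = max(LB1, LB2) = max(26, 17) = 26

26


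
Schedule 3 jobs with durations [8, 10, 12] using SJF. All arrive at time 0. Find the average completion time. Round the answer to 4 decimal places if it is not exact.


SJF order (ascending): [8, 10, 12]
Completion times:
  Job 1: burst=8, C=8
  Job 2: burst=10, C=18
  Job 3: burst=12, C=30
Average completion = 56/3 = 18.6667

18.6667


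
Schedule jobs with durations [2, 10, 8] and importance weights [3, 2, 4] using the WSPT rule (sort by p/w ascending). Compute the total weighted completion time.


Compute p/w ratios and sort ascending (WSPT): [(2, 3), (8, 4), (10, 2)]
Compute weighted completion times:
  Job (p=2,w=3): C=2, w*C=3*2=6
  Job (p=8,w=4): C=10, w*C=4*10=40
  Job (p=10,w=2): C=20, w*C=2*20=40
Total weighted completion time = 86

86


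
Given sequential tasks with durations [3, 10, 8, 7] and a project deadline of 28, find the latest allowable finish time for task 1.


LF(activity 1) = deadline - sum of successor durations
Successors: activities 2 through 4 with durations [10, 8, 7]
Sum of successor durations = 25
LF = 28 - 25 = 3

3


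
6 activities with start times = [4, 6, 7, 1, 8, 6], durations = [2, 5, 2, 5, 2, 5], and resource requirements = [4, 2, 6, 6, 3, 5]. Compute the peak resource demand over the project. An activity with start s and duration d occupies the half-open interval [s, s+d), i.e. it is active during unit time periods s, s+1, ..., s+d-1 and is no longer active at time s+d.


Each activity i is active on [start_i, start_i + duration_i).
Compute total resource usage per time slot:
  t=0: active resources = [], total = 0
  t=1: active resources = [6], total = 6
  t=2: active resources = [6], total = 6
  t=3: active resources = [6], total = 6
  t=4: active resources = [4, 6], total = 10
  t=5: active resources = [4, 6], total = 10
  t=6: active resources = [2, 5], total = 7
  t=7: active resources = [2, 6, 5], total = 13
  t=8: active resources = [2, 6, 3, 5], total = 16
  t=9: active resources = [2, 3, 5], total = 10
  t=10: active resources = [2, 5], total = 7
Peak resource demand = 16

16


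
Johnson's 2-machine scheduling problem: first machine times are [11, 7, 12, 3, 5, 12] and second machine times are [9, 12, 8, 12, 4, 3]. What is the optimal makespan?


Apply Johnson's rule:
  Group 1 (a <= b): [(4, 3, 12), (2, 7, 12)]
  Group 2 (a > b): [(1, 11, 9), (3, 12, 8), (5, 5, 4), (6, 12, 3)]
Optimal job order: [4, 2, 1, 3, 5, 6]
Schedule:
  Job 4: M1 done at 3, M2 done at 15
  Job 2: M1 done at 10, M2 done at 27
  Job 1: M1 done at 21, M2 done at 36
  Job 3: M1 done at 33, M2 done at 44
  Job 5: M1 done at 38, M2 done at 48
  Job 6: M1 done at 50, M2 done at 53
Makespan = 53

53


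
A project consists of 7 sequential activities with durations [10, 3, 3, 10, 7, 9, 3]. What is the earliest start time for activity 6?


Activity 6 starts after activities 1 through 5 complete.
Predecessor durations: [10, 3, 3, 10, 7]
ES = 10 + 3 + 3 + 10 + 7 = 33

33


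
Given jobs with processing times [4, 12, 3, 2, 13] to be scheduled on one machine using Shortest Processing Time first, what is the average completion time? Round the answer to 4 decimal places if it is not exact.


Sort jobs by processing time (SPT order): [2, 3, 4, 12, 13]
Compute completion times sequentially:
  Job 1: processing = 2, completes at 2
  Job 2: processing = 3, completes at 5
  Job 3: processing = 4, completes at 9
  Job 4: processing = 12, completes at 21
  Job 5: processing = 13, completes at 34
Sum of completion times = 71
Average completion time = 71/5 = 14.2

14.2


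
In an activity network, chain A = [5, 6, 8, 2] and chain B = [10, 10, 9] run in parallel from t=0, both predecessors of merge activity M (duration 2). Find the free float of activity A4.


ES(A4) = sum of predecessors on chain A = 19
EF(A4) = ES + duration = 19 + 2 = 21
Successor of A4 is M. ES(M) = max(sum(A), sum(B)) = max(21, 29) = 29
Free float = ES(successor) - EF(current) = 29 - 21 = 8

8


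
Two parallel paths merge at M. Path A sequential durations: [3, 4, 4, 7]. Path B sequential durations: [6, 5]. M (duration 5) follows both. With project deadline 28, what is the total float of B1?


Forward pass: ES(B1) = sum of predecessors on chain B = 0
EF = ES + duration = 0 + 6 = 6
Backward pass: LF(M) = deadline = 28; LS(M) = 28 - 5 = 23
LF(B1) = LS(M) - sum(successors on chain B) = 23 - 5 = 18
LS = LF - duration = 18 - 6 = 12
Total float = LS - ES = 12 - 0 = 12

12


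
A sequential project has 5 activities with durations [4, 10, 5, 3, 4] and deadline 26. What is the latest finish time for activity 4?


LF(activity 4) = deadline - sum of successor durations
Successors: activities 5 through 5 with durations [4]
Sum of successor durations = 4
LF = 26 - 4 = 22

22


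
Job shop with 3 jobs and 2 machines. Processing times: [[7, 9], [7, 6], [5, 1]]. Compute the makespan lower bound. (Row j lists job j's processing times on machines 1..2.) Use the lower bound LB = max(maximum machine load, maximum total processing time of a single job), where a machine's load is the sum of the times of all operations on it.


Machine loads:
  Machine 1: 7 + 7 + 5 = 19
  Machine 2: 9 + 6 + 1 = 16
Max machine load = 19
Job totals:
  Job 1: 16
  Job 2: 13
  Job 3: 6
Max job total = 16
Lower bound = max(19, 16) = 19

19


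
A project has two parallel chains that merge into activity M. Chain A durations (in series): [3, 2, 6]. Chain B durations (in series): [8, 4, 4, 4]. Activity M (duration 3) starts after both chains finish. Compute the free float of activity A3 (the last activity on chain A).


ES(A3) = sum of predecessors on chain A = 5
EF(A3) = ES + duration = 5 + 6 = 11
Successor of A3 is M. ES(M) = max(sum(A), sum(B)) = max(11, 20) = 20
Free float = ES(successor) - EF(current) = 20 - 11 = 9

9


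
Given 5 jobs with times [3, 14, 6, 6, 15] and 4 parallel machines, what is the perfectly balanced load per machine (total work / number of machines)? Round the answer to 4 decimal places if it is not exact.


Total processing time = 3 + 14 + 6 + 6 + 15 = 44
Number of machines = 4
Ideal balanced load = 44 / 4 = 11.0

11.0


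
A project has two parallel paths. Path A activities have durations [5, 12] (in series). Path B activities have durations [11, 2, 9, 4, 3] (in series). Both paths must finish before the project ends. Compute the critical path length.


Path A total = 5 + 12 = 17
Path B total = 11 + 2 + 9 + 4 + 3 = 29
Critical path = longest path = max(17, 29) = 29

29


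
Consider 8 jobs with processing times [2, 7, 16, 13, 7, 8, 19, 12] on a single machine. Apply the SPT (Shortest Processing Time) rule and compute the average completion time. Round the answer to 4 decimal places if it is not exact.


Sort jobs by processing time (SPT order): [2, 7, 7, 8, 12, 13, 16, 19]
Compute completion times sequentially:
  Job 1: processing = 2, completes at 2
  Job 2: processing = 7, completes at 9
  Job 3: processing = 7, completes at 16
  Job 4: processing = 8, completes at 24
  Job 5: processing = 12, completes at 36
  Job 6: processing = 13, completes at 49
  Job 7: processing = 16, completes at 65
  Job 8: processing = 19, completes at 84
Sum of completion times = 285
Average completion time = 285/8 = 35.625

35.625


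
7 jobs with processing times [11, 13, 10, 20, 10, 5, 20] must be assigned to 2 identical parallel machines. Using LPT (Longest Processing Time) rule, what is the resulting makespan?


Sort jobs in decreasing order (LPT): [20, 20, 13, 11, 10, 10, 5]
Assign each job to the least loaded machine:
  Machine 1: jobs [20, 13, 10], load = 43
  Machine 2: jobs [20, 11, 10, 5], load = 46
Makespan = max load = 46

46


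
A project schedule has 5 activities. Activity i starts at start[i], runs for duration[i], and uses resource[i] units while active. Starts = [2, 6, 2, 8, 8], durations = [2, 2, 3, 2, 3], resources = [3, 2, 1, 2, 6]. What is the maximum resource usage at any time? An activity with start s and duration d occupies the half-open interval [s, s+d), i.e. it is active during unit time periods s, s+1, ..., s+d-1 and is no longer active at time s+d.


Each activity i is active on [start_i, start_i + duration_i).
Compute total resource usage per time slot:
  t=0: active resources = [], total = 0
  t=1: active resources = [], total = 0
  t=2: active resources = [3, 1], total = 4
  t=3: active resources = [3, 1], total = 4
  t=4: active resources = [1], total = 1
  t=5: active resources = [], total = 0
  t=6: active resources = [2], total = 2
  t=7: active resources = [2], total = 2
  t=8: active resources = [2, 6], total = 8
  t=9: active resources = [2, 6], total = 8
  t=10: active resources = [6], total = 6
Peak resource demand = 8

8


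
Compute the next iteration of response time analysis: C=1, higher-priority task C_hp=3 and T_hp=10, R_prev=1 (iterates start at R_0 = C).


R_next = C + ceil(R_prev / T_hp) * C_hp
ceil(1 / 10) = ceil(0.1) = 1
Interference = 1 * 3 = 3
R_next = 1 + 3 = 4

4


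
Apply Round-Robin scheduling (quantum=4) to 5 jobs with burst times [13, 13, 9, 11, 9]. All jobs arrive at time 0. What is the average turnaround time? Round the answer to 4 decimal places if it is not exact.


Time quantum = 4
Execution trace:
  J1 runs 4 units, time = 4
  J2 runs 4 units, time = 8
  J3 runs 4 units, time = 12
  J4 runs 4 units, time = 16
  J5 runs 4 units, time = 20
  J1 runs 4 units, time = 24
  J2 runs 4 units, time = 28
  J3 runs 4 units, time = 32
  J4 runs 4 units, time = 36
  J5 runs 4 units, time = 40
  J1 runs 4 units, time = 44
  J2 runs 4 units, time = 48
  J3 runs 1 units, time = 49
  J4 runs 3 units, time = 52
  J5 runs 1 units, time = 53
  J1 runs 1 units, time = 54
  J2 runs 1 units, time = 55
Finish times: [54, 55, 49, 52, 53]
Average turnaround = 263/5 = 52.6

52.6


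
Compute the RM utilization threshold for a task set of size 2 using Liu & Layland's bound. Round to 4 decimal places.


Compute 2^(1/2) = 1.4142135624
Subtract 1: 1.4142135624 - 1 = 0.4142135624
Multiply by n: 2 * 0.4142135624 = 0.8284271248
Round to 4 dp: 0.8284

0.8284


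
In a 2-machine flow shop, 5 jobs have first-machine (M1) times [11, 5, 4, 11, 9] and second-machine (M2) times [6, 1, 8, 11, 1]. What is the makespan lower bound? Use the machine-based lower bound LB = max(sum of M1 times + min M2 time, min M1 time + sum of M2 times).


LB1 = sum(M1 times) + min(M2 times) = 40 + 1 = 41
LB2 = min(M1 times) + sum(M2 times) = 4 + 27 = 31
Lower bound = max(LB1, LB2) = max(41, 31) = 41

41


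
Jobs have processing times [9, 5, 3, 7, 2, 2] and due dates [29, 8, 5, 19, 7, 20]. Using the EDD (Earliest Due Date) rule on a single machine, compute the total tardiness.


Sort by due date (EDD order): [(3, 5), (2, 7), (5, 8), (7, 19), (2, 20), (9, 29)]
Compute completion times and tardiness:
  Job 1: p=3, d=5, C=3, tardiness=max(0,3-5)=0
  Job 2: p=2, d=7, C=5, tardiness=max(0,5-7)=0
  Job 3: p=5, d=8, C=10, tardiness=max(0,10-8)=2
  Job 4: p=7, d=19, C=17, tardiness=max(0,17-19)=0
  Job 5: p=2, d=20, C=19, tardiness=max(0,19-20)=0
  Job 6: p=9, d=29, C=28, tardiness=max(0,28-29)=0
Total tardiness = 2

2


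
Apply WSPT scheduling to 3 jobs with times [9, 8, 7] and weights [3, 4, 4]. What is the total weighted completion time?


Compute p/w ratios and sort ascending (WSPT): [(7, 4), (8, 4), (9, 3)]
Compute weighted completion times:
  Job (p=7,w=4): C=7, w*C=4*7=28
  Job (p=8,w=4): C=15, w*C=4*15=60
  Job (p=9,w=3): C=24, w*C=3*24=72
Total weighted completion time = 160

160


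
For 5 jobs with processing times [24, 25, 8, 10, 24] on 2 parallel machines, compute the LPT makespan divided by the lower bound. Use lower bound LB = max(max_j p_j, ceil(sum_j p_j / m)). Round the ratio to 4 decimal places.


LPT order: [25, 24, 24, 10, 8]
Machine loads after assignment: [43, 48]
LPT makespan = 48
Lower bound = max(max_job, ceil(total/2)) = max(25, 46) = 46
Ratio = 48 / 46 = 1.0435

1.0435


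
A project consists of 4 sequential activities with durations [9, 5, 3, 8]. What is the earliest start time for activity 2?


Activity 2 starts after activities 1 through 1 complete.
Predecessor durations: [9]
ES = 9 = 9

9


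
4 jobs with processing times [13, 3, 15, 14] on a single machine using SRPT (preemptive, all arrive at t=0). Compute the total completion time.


Since all jobs arrive at t=0, SRPT equals SPT ordering.
SPT order: [3, 13, 14, 15]
Completion times:
  Job 1: p=3, C=3
  Job 2: p=13, C=16
  Job 3: p=14, C=30
  Job 4: p=15, C=45
Total completion time = 3 + 16 + 30 + 45 = 94

94


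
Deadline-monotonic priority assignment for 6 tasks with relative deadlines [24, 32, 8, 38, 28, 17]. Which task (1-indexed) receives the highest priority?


Sort tasks by relative deadline (ascending):
  Task 3: deadline = 8
  Task 6: deadline = 17
  Task 1: deadline = 24
  Task 5: deadline = 28
  Task 2: deadline = 32
  Task 4: deadline = 38
Priority order (highest first): [3, 6, 1, 5, 2, 4]
Highest priority task = 3

3


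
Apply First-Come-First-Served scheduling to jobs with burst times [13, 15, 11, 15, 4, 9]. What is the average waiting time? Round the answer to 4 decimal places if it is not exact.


FCFS order (as given): [13, 15, 11, 15, 4, 9]
Waiting times:
  Job 1: wait = 0
  Job 2: wait = 13
  Job 3: wait = 28
  Job 4: wait = 39
  Job 5: wait = 54
  Job 6: wait = 58
Sum of waiting times = 192
Average waiting time = 192/6 = 32.0

32.0


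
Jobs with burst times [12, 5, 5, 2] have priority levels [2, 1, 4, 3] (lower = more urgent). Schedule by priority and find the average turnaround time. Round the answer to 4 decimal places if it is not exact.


Sort by priority (ascending = highest first):
Order: [(1, 5), (2, 12), (3, 2), (4, 5)]
Completion times:
  Priority 1, burst=5, C=5
  Priority 2, burst=12, C=17
  Priority 3, burst=2, C=19
  Priority 4, burst=5, C=24
Average turnaround = 65/4 = 16.25

16.25


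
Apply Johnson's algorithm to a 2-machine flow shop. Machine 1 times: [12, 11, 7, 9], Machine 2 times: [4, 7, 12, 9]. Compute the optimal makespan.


Apply Johnson's rule:
  Group 1 (a <= b): [(3, 7, 12), (4, 9, 9)]
  Group 2 (a > b): [(2, 11, 7), (1, 12, 4)]
Optimal job order: [3, 4, 2, 1]
Schedule:
  Job 3: M1 done at 7, M2 done at 19
  Job 4: M1 done at 16, M2 done at 28
  Job 2: M1 done at 27, M2 done at 35
  Job 1: M1 done at 39, M2 done at 43
Makespan = 43

43


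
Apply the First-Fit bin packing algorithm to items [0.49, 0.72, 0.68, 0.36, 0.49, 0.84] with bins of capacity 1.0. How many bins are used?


Place items sequentially using First-Fit:
  Item 0.49 -> new Bin 1
  Item 0.72 -> new Bin 2
  Item 0.68 -> new Bin 3
  Item 0.36 -> Bin 1 (now 0.85)
  Item 0.49 -> new Bin 4
  Item 0.84 -> new Bin 5
Total bins used = 5

5
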